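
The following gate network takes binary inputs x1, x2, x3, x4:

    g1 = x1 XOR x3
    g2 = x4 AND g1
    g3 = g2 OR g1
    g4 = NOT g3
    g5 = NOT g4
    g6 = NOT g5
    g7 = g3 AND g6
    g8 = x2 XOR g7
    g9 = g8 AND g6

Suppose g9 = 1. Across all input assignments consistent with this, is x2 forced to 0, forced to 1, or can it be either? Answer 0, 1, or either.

g9 = g8 AND g6 must be 1, so both g8 = 1 and g6 = 1.
Every assignment with g9 = 1 has x2 = 1; there are 4 such assignment(s).
  x1=0, x2=1, x3=0, x4=0
  x1=0, x2=1, x3=0, x4=1
  x1=1, x2=1, x3=1, x4=0
  x1=1, x2=1, x3=1, x4=1

1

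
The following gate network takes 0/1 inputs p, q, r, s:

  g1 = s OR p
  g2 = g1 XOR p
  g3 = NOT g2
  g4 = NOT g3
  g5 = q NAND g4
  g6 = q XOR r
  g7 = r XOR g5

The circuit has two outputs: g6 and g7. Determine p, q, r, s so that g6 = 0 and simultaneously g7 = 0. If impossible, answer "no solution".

p=1 q=1 r=1 s=0

Check with p=1 q=1 r=1 s=0:
g1 = s OR p = 0 OR 1 = 1
g2 = g1 XOR p = 1 XOR 1 = 0
g3 = NOT g2 = NOT 0 = 1
g4 = NOT g3 = NOT 1 = 0
g5 = q NAND g4 = 1 NAND 0 = 1
g6 = q XOR r = 1 XOR 1 = 0
g7 = r XOR g5 = 1 XOR 1 = 0
So g6 = 0 and g7 = 0.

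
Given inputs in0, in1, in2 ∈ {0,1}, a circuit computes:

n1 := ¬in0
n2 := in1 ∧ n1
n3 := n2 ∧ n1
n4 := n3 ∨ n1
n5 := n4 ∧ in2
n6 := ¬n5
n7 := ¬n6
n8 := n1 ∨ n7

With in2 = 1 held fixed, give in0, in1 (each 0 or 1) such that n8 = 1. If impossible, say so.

in0=0, in1=1

Check with in2 = 1 and in0=0, in1=1:
n1 = ¬in0 = ¬0 = 1
n2 = in1 ∧ n1 = 1 ∧ 1 = 1
n3 = n2 ∧ n1 = 1 ∧ 1 = 1
n4 = n3 ∨ n1 = 1 ∨ 1 = 1
n5 = n4 ∧ in2 = 1 ∧ 1 = 1
n6 = ¬n5 = ¬1 = 0
n7 = ¬n6 = ¬0 = 1
n8 = n1 ∨ n7 = 1 ∨ 1 = 1
So n8 = 1.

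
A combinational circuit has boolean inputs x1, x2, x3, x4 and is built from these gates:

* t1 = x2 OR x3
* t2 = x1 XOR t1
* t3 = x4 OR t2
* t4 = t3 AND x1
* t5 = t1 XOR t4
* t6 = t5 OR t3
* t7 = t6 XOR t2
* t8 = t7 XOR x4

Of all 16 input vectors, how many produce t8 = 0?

9

t8 = t7 XOR x4 must be 0, so t7 and x4 are equal.
Enumerating the 16 input combinations, 9 give t8 = 0 and 7 give t8 = 1.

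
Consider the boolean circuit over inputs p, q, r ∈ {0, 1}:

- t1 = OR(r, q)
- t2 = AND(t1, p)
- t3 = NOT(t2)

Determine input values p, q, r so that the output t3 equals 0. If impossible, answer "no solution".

t3 = NOT(t2) must be 0, so t2 = 1.
Check with p=1, q=0, r=1:
t1 = OR(r, q) = OR(1, 0) = 1
t2 = AND(t1, p) = AND(1, 1) = 1
t3 = NOT(t2) = NOT 1 = 0
So t3 = 0 as required.

p=1, q=0, r=1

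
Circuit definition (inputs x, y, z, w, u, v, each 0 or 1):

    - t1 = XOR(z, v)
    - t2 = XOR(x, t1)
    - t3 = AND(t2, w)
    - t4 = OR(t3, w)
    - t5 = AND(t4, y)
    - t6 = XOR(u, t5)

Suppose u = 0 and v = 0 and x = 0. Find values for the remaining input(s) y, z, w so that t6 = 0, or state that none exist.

Check with u = 0 and v = 0 and x = 0 and y=0, z=0, w=1:
t1 = XOR(z, v) = XOR(0, 0) = 0
t2 = XOR(x, t1) = XOR(0, 0) = 0
t3 = AND(t2, w) = AND(0, 1) = 0
t4 = OR(t3, w) = OR(0, 1) = 1
t5 = AND(t4, y) = AND(1, 0) = 0
t6 = XOR(u, t5) = XOR(0, 0) = 0
So t6 = 0.

y=0, z=0, w=1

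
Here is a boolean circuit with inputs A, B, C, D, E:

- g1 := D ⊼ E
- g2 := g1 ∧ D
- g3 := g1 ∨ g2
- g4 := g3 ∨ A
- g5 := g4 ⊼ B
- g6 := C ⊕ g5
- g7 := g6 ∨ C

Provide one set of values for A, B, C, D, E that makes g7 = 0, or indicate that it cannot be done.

Check with A=0, B=1, C=0, D=0, E=0:
g1 = D ⊼ E = 0 ⊼ 0 = 1
g2 = g1 ∧ D = 1 ∧ 0 = 0
g3 = g1 ∨ g2 = 1 ∨ 0 = 1
g4 = g3 ∨ A = 1 ∨ 0 = 1
g5 = g4 ⊼ B = 1 ⊼ 1 = 0
g6 = C ⊕ g5 = 0 ⊕ 0 = 0
g7 = g6 ∨ C = 0 ∨ 0 = 0
So g7 = 0 as required.

A=0, B=1, C=0, D=0, E=0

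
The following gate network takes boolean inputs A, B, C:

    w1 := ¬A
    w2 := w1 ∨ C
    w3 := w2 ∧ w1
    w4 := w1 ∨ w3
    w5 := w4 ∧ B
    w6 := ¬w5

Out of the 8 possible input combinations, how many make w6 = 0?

2

w6 = ¬w5 must be 0, so w5 = 1.
w5 = w4 ∧ B must be 1, so both w4 = 1 and B = 1.
w4 = w1 ∨ w3 must be 1, so at least one of w1, w3 is 1.
Satisfying assignments:
  A=0, B=1, C=0
  A=0, B=1, C=1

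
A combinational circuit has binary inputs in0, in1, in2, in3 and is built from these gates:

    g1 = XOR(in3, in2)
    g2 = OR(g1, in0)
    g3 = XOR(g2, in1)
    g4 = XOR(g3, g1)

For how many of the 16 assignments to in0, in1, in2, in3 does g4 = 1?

g4 = XOR(g3, g1) must be 1, so g3 and g1 differ.
Enumerating the 16 input combinations, 8 give g4 = 1 and 8 give g4 = 0.

8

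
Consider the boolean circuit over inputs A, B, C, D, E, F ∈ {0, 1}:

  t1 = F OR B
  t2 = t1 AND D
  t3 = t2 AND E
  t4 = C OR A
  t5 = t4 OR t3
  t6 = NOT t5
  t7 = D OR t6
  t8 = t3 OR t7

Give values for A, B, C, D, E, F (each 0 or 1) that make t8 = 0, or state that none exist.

t8 = t3 OR t7 must be 0, so both t3 = 0 and t7 = 0.
t3 = t2 AND E must be 0, so at least one of t2, E is 0.
t7 = D OR t6 must be 0, so both D = 0 and t6 = 0.
Check with A=1, B=1, C=1, D=0, E=1, F=0:
t1 = F OR B = 0 OR 1 = 1
t2 = t1 AND D = 1 AND 0 = 0
t3 = t2 AND E = 0 AND 1 = 0
t4 = C OR A = 1 OR 1 = 1
t5 = t4 OR t3 = 1 OR 0 = 1
t6 = NOT t5 = NOT 1 = 0
t7 = D OR t6 = 0 OR 0 = 0
t8 = t3 OR t7 = 0 OR 0 = 0
So t8 = 0 as required.

A=1, B=1, C=1, D=0, E=1, F=0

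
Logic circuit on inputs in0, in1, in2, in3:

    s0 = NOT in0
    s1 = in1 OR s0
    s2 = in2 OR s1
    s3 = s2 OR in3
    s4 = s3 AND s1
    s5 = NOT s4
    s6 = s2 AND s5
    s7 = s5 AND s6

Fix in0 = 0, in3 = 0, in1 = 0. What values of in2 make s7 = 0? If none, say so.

s7 = s5 AND s6 must be 0, so at least one of s5, s6 is 0.
Check with in0 = 0, in3 = 0, in1 = 0 and in2=1:
s0 = NOT in0 = NOT 0 = 1
s1 = in1 OR s0 = 0 OR 1 = 1
s2 = in2 OR s1 = 1 OR 1 = 1
s3 = s2 OR in3 = 1 OR 0 = 1
s4 = s3 AND s1 = 1 AND 1 = 1
s5 = NOT s4 = NOT 1 = 0
s6 = s2 AND s5 = 1 AND 0 = 0
s7 = s5 AND s6 = 0 AND 0 = 0
So s7 = 0.

in2=1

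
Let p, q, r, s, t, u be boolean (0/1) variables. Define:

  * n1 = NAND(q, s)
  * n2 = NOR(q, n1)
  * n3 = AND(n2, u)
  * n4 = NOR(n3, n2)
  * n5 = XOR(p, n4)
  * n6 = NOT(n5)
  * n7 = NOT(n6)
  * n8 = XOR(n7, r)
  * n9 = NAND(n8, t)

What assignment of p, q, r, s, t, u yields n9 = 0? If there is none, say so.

Check with p=1, q=0, r=1, s=1, t=1, u=1:
n1 = NAND(q, s) = NAND(0, 1) = 1
n2 = NOR(q, n1) = NOR(0, 1) = 0
n3 = AND(n2, u) = AND(0, 1) = 0
n4 = NOR(n3, n2) = NOR(0, 0) = 1
n5 = XOR(p, n4) = XOR(1, 1) = 0
n6 = NOT(n5) = NOT 0 = 1
n7 = NOT(n6) = NOT 1 = 0
n8 = XOR(n7, r) = XOR(0, 1) = 1
n9 = NAND(n8, t) = NAND(1, 1) = 0
So n9 = 0 as required.

p=1, q=0, r=1, s=1, t=1, u=1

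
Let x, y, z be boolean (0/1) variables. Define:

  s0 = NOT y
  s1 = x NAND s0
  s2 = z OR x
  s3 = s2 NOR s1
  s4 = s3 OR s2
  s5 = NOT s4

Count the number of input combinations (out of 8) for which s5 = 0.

6

s5 = NOT s4 must be 0, so s4 = 1.
s4 = s3 OR s2 must be 1, so at least one of s3, s2 is 1.
Satisfying assignments:
  x=0, y=0, z=1
  x=0, y=1, z=1
  x=1, y=0, z=0
  x=1, y=0, z=1
  x=1, y=1, z=0
  x=1, y=1, z=1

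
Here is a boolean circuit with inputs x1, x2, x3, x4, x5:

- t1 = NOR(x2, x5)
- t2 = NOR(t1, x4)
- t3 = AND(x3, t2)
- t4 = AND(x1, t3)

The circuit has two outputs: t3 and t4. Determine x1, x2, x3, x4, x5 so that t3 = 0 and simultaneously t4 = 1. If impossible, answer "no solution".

Across all 32 input combinations, none give both t3 = 0 and t4 = 1.

no solution exists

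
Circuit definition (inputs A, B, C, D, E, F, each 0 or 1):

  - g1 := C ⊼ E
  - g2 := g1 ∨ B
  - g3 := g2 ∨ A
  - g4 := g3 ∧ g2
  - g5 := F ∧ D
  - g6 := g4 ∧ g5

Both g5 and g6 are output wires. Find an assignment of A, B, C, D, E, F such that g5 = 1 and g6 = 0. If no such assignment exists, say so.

A=1, B=0, C=1, D=1, E=1, F=1

Check with A=1, B=0, C=1, D=1, E=1, F=1:
g1 = C ⊼ E = 1 ⊼ 1 = 0
g2 = g1 ∨ B = 0 ∨ 0 = 0
g3 = g2 ∨ A = 0 ∨ 1 = 1
g4 = g3 ∧ g2 = 1 ∧ 0 = 0
g5 = F ∧ D = 1 ∧ 1 = 1
g6 = g4 ∧ g5 = 0 ∧ 1 = 0
So g5 = 1 and g6 = 0.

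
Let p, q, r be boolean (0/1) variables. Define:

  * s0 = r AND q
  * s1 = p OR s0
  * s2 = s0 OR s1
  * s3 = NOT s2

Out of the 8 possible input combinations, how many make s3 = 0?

5

s3 = NOT s2 must be 0, so s2 = 1.
s2 = s0 OR s1 must be 1, so at least one of s0, s1 is 1.
Satisfying assignments:
  p=0, q=1, r=1
  p=1, q=0, r=0
  p=1, q=0, r=1
  p=1, q=1, r=0
  p=1, q=1, r=1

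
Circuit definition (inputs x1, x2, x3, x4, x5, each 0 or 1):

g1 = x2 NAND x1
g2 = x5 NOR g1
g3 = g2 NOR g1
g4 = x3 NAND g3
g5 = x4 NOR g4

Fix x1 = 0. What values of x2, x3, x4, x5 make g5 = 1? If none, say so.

With x1 = 0 fixed, none of the 16 settings of x2, x3, x4, x5 give g5 = 1.
For example, with x2=0, x3=0, x4=1, x5=1:
g1 = x2 NAND x1 = 0 NAND 0 = 1
g2 = x5 NOR g1 = 1 NOR 1 = 0
g3 = g2 NOR g1 = 0 NOR 1 = 0
g4 = x3 NAND g3 = 0 NAND 0 = 1
g5 = x4 NOR g4 = 1 NOR 1 = 0
giving g5 = 0 ≠ 1.

no solution exists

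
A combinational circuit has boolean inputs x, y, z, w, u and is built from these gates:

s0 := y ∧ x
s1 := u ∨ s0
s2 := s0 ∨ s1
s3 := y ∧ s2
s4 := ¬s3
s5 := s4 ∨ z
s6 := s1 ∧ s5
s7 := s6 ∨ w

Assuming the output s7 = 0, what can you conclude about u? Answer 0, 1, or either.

Both values of u occur among assignments with s7 = 0:
  u=0: x=0, y=0, z=0, w=0, u=0
  u=1: x=0, y=1, z=0, w=0, u=1

either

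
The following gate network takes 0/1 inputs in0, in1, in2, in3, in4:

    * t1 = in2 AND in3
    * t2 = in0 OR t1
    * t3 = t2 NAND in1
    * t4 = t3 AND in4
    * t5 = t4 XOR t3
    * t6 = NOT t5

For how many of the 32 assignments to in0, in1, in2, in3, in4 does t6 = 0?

11

t6 = NOT t5 must be 0, so t5 = 1.
t5 = t4 XOR t3 must be 1, so t4 and t3 differ.
Enumerating the 32 input combinations, 11 give t6 = 0 and 21 give t6 = 1.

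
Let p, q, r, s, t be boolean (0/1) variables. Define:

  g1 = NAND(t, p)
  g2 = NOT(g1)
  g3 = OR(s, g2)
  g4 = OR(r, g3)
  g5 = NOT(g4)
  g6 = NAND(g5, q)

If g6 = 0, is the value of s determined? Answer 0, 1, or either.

g6 = NAND(g5, q) must be 0, so both g5 = 1 and q = 1.
g5 = NOT(g4) must be 1, so g4 = 0.
g4 = OR(r, g3) must be 0, so both r = 0 and g3 = 0.
Every assignment with g6 = 0 has s = 0; there are 3 such assignment(s).
  p=0, q=1, r=0, s=0, t=0
  p=0, q=1, r=0, s=0, t=1
  p=1, q=1, r=0, s=0, t=0

0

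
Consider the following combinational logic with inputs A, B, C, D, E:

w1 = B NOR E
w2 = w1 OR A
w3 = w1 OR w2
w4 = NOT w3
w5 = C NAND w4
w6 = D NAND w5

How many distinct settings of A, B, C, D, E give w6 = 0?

w6 = D NAND w5 must be 0, so both D = 1 and w5 = 1.
w5 = C NAND w4 must be 1, so at least one of C, w4 is 0.
Enumerating the 32 input combinations, 13 give w6 = 0 and 19 give w6 = 1.

13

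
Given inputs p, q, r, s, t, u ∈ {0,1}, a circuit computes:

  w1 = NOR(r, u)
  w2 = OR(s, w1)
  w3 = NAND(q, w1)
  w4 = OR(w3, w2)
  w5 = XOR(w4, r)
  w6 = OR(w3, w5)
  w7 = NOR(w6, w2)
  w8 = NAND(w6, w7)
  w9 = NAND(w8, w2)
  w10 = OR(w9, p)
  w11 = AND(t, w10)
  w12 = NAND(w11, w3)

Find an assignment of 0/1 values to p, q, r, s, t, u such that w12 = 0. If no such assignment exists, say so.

w12 = NAND(w11, w3) must be 0, so both w11 = 1 and w3 = 1.
w11 = AND(t, w10) must be 1, so both t = 1 and w10 = 1.
w3 = NAND(q, w1) must be 1, so at least one of q, w1 is 0.
Check with p=0, q=1, r=0, s=0, t=1, u=1:
w1 = NOR(r, u) = NOR(0, 1) = 0
w2 = OR(s, w1) = OR(0, 0) = 0
w3 = NAND(q, w1) = NAND(1, 0) = 1
w4 = OR(w3, w2) = OR(1, 0) = 1
w5 = XOR(w4, r) = XOR(1, 0) = 1
w6 = OR(w3, w5) = OR(1, 1) = 1
w7 = NOR(w6, w2) = NOR(1, 0) = 0
w8 = NAND(w6, w7) = NAND(1, 0) = 1
w9 = NAND(w8, w2) = NAND(1, 0) = 1
w10 = OR(w9, p) = OR(1, 0) = 1
w11 = AND(t, w10) = AND(1, 1) = 1
w12 = NAND(w11, w3) = NAND(1, 1) = 0
So w12 = 0 as required.

p=0, q=1, r=0, s=0, t=1, u=1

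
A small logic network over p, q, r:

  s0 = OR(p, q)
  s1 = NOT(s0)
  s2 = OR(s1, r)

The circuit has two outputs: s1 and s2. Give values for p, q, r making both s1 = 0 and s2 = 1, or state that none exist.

Check with p=0, q=1, r=1:
s0 = OR(p, q) = OR(0, 1) = 1
s1 = NOT(s0) = NOT 1 = 0
s2 = OR(s1, r) = OR(0, 1) = 1
So s1 = 0 and s2 = 1.

p=0, q=1, r=1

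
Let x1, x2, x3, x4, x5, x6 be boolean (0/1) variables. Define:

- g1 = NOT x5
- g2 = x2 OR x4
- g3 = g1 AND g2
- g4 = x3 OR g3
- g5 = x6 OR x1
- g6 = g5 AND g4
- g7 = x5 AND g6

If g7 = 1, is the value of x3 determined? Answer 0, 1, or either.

g7 = x5 AND g6 must be 1, so both x5 = 1 and g6 = 1.
g6 = g5 AND g4 must be 1, so both g5 = 1 and g4 = 1.
g5 = x6 OR x1 must be 1, so at least one of x6, x1 is 1.
Every assignment with g7 = 1 has x3 = 1; there are 12 such assignment(s).

1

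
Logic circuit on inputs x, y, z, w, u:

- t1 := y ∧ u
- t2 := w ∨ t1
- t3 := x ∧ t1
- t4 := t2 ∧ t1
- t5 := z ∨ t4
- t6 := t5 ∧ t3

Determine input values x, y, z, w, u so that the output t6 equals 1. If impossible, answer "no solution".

t6 = t5 ∧ t3 must be 1, so both t5 = 1 and t3 = 1.
t5 = z ∨ t4 must be 1, so at least one of z, t4 is 1.
t3 = x ∧ t1 must be 1, so both x = 1 and t1 = 1.
Check with x=1 y=1 z=1 w=1 u=1:
t1 = y ∧ u = 1 ∧ 1 = 1
t2 = w ∨ t1 = 1 ∨ 1 = 1
t3 = x ∧ t1 = 1 ∧ 1 = 1
t4 = t2 ∧ t1 = 1 ∧ 1 = 1
t5 = z ∨ t4 = 1 ∨ 1 = 1
t6 = t5 ∧ t3 = 1 ∧ 1 = 1
So t6 = 1 as required.

x=1 y=1 z=1 w=1 u=1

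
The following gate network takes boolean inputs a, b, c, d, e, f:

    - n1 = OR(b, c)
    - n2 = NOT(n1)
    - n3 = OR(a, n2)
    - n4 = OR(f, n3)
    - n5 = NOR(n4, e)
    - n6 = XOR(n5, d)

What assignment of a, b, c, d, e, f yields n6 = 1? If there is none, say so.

a=1 b=1 c=0 d=1 e=0 f=0

Check with a=1 b=1 c=0 d=1 e=0 f=0:
n1 = OR(b, c) = OR(1, 0) = 1
n2 = NOT(n1) = NOT 1 = 0
n3 = OR(a, n2) = OR(1, 0) = 1
n4 = OR(f, n3) = OR(0, 1) = 1
n5 = NOR(n4, e) = NOR(1, 0) = 0
n6 = XOR(n5, d) = XOR(0, 1) = 1
So n6 = 1 as required.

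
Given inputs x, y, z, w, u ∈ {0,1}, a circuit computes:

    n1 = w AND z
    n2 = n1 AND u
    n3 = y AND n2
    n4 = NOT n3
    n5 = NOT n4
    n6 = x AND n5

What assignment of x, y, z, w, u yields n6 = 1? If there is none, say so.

x=1, y=1, z=1, w=1, u=1

n6 = x AND n5 must be 1, so both x = 1 and n5 = 1.
Check with x=1, y=1, z=1, w=1, u=1:
n1 = w AND z = 1 AND 1 = 1
n2 = n1 AND u = 1 AND 1 = 1
n3 = y AND n2 = 1 AND 1 = 1
n4 = NOT n3 = NOT 1 = 0
n5 = NOT n4 = NOT 0 = 1
n6 = x AND n5 = 1 AND 1 = 1
So n6 = 1 as required.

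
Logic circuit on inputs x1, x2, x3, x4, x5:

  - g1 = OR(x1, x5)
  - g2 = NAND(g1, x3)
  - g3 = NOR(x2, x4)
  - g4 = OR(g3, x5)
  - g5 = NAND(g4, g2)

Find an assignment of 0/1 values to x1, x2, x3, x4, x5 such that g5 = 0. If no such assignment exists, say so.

x1=1 x2=0 x3=0 x4=0 x5=1

g5 = NAND(g4, g2) must be 0, so both g4 = 1 and g2 = 1.
g4 = OR(g3, x5) must be 1, so at least one of g3, x5 is 1.
g2 = NAND(g1, x3) must be 1, so at least one of g1, x3 is 0.
Check with x1=1 x2=0 x3=0 x4=0 x5=1:
g1 = OR(x1, x5) = OR(1, 1) = 1
g2 = NAND(g1, x3) = NAND(1, 0) = 1
g3 = NOR(x2, x4) = NOR(0, 0) = 1
g4 = OR(g3, x5) = OR(1, 1) = 1
g5 = NAND(g4, g2) = NAND(1, 1) = 0
So g5 = 0 as required.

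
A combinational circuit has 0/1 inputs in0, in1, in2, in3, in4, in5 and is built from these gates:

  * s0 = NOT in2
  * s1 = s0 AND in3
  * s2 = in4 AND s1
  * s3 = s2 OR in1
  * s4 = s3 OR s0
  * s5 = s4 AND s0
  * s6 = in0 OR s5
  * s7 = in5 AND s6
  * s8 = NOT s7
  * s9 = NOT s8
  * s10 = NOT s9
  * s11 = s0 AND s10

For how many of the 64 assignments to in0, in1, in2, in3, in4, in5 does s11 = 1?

16

s11 = s0 AND s10 must be 1, so both s0 = 1 and s10 = 1.
Enumerating the 64 input combinations, 16 give s11 = 1 and 48 give s11 = 0.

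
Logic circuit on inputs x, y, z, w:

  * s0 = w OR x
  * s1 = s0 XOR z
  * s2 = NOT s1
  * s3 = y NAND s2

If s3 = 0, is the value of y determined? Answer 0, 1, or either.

s3 = y NAND s2 must be 0, so both y = 1 and s2 = 1.
s2 = NOT s1 must be 1, so s1 = 0.
s1 = s0 XOR z must be 0, so s0 and z are equal.
Every assignment with s3 = 0 has y = 1; there are 4 such assignment(s).
  x=0, y=1, z=0, w=0
  x=0, y=1, z=1, w=1
  x=1, y=1, z=1, w=0
  x=1, y=1, z=1, w=1

1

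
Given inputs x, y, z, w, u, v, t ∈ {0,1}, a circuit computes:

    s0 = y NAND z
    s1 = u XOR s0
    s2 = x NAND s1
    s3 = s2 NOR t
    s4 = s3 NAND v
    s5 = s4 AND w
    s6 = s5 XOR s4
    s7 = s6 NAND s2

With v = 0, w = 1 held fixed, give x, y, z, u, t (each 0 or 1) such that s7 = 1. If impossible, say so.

Check with v = 0, w = 1 and x=1, y=0, z=1, u=1, t=1:
s0 = y NAND z = 0 NAND 1 = 1
s1 = u XOR s0 = 1 XOR 1 = 0
s2 = x NAND s1 = 1 NAND 0 = 1
s3 = s2 NOR t = 1 NOR 1 = 0
s4 = s3 NAND v = 0 NAND 0 = 1
s5 = s4 AND w = 1 AND 1 = 1
s6 = s5 XOR s4 = 1 XOR 1 = 0
s7 = s6 NAND s2 = 0 NAND 1 = 1
So s7 = 1.

x=1 y=0 z=1 u=1 t=1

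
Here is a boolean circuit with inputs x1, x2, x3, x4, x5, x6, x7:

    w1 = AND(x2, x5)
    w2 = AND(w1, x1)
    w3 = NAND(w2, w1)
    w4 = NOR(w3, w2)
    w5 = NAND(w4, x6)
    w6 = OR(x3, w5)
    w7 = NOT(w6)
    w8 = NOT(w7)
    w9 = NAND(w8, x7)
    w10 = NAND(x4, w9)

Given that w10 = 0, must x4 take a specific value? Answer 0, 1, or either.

1

w10 = NAND(x4, w9) must be 0, so both x4 = 1 and w9 = 1.
w9 = NAND(w8, x7) must be 1, so at least one of w8, x7 is 0.
Every assignment with w10 = 0 has x4 = 1; there are 32 such assignment(s).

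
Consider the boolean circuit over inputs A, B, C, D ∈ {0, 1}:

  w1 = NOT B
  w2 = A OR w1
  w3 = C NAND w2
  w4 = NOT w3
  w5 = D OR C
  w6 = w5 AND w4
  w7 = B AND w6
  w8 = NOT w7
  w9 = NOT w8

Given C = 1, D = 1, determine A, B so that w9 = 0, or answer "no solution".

A=1, B=0

Check with C = 1, D = 1 and A=1, B=0:
w1 = NOT B = NOT 0 = 1
w2 = A OR w1 = 1 OR 1 = 1
w3 = C NAND w2 = 1 NAND 1 = 0
w4 = NOT w3 = NOT 0 = 1
w5 = D OR C = 1 OR 1 = 1
w6 = w5 AND w4 = 1 AND 1 = 1
w7 = B AND w6 = 0 AND 1 = 0
w8 = NOT w7 = NOT 0 = 1
w9 = NOT w8 = NOT 1 = 0
So w9 = 0.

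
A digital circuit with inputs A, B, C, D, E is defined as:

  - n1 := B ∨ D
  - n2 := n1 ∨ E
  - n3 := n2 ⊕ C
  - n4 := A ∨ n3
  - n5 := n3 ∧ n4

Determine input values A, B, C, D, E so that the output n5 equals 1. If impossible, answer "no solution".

A=0 B=1 C=0 D=0 E=0

Check with A=0 B=1 C=0 D=0 E=0:
n1 = B ∨ D = 1 ∨ 0 = 1
n2 = n1 ∨ E = 1 ∨ 0 = 1
n3 = n2 ⊕ C = 1 ⊕ 0 = 1
n4 = A ∨ n3 = 0 ∨ 1 = 1
n5 = n3 ∧ n4 = 1 ∧ 1 = 1
So n5 = 1 as required.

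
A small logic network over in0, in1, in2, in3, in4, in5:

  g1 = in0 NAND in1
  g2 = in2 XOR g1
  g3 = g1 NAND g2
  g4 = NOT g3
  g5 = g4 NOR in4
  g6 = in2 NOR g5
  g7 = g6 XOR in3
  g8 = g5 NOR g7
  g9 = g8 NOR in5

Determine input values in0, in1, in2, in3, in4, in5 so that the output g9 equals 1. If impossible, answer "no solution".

in0=1 in1=0 in2=1 in3=1 in4=0 in5=0

Check with in0=1 in1=0 in2=1 in3=1 in4=0 in5=0:
g1 = in0 NAND in1 = 1 NAND 0 = 1
g2 = in2 XOR g1 = 1 XOR 1 = 0
g3 = g1 NAND g2 = 1 NAND 0 = 1
g4 = NOT g3 = NOT 1 = 0
g5 = g4 NOR in4 = 0 NOR 0 = 1
g6 = in2 NOR g5 = 1 NOR 1 = 0
g7 = g6 XOR in3 = 0 XOR 1 = 1
g8 = g5 NOR g7 = 1 NOR 1 = 0
g9 = g8 NOR in5 = 0 NOR 0 = 1
So g9 = 1 as required.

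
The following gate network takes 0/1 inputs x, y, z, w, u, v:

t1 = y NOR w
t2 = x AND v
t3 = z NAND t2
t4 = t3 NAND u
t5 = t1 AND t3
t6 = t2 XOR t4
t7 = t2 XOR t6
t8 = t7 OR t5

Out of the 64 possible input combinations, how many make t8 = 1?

43

t8 = t7 OR t5 must be 1, so at least one of t7, t5 is 1.
Enumerating the 64 input combinations, 43 give t8 = 1 and 21 give t8 = 0.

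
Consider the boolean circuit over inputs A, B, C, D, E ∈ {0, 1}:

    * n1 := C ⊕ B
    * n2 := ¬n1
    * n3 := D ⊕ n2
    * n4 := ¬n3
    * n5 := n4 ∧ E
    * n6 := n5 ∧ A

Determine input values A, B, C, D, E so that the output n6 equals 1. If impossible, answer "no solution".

A=1, B=1, C=1, D=1, E=1

Check with A=1, B=1, C=1, D=1, E=1:
n1 = C ⊕ B = 1 ⊕ 1 = 0
n2 = ¬n1 = ¬0 = 1
n3 = D ⊕ n2 = 1 ⊕ 1 = 0
n4 = ¬n3 = ¬0 = 1
n5 = n4 ∧ E = 1 ∧ 1 = 1
n6 = n5 ∧ A = 1 ∧ 1 = 1
So n6 = 1 as required.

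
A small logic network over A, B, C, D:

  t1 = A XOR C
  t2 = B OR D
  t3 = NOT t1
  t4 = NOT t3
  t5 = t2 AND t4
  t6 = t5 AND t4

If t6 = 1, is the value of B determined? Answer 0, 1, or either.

either

Both values of B occur among assignments with t6 = 1:
  B=0: A=0, B=0, C=1, D=1
  B=1: A=0, B=1, C=1, D=0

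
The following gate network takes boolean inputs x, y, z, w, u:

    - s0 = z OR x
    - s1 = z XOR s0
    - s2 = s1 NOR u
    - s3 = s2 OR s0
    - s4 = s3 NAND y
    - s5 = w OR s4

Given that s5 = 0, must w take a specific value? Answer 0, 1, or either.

0

s5 = w OR s4 must be 0, so both w = 0 and s4 = 0.
s4 = s3 NAND y must be 0, so both s3 = 1 and y = 1.
Every assignment with s5 = 0 has w = 0; there are 7 such assignment(s).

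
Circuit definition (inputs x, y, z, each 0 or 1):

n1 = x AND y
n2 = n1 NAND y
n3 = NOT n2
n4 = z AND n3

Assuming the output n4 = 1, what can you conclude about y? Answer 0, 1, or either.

1

n4 = z AND n3 must be 1, so both z = 1 and n3 = 1.
n3 = NOT n2 must be 1, so n2 = 0.
Every assignment with n4 = 1 has y = 1; there are 1 such assignment(s).
  x=1, y=1, z=1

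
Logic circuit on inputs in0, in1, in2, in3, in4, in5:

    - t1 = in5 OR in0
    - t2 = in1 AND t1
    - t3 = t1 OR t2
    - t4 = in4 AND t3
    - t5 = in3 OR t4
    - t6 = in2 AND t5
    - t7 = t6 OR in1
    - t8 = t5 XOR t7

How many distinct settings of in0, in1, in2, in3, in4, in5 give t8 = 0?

t8 = t5 XOR t7 must be 0, so t5 and t7 are equal.
Enumerating the 64 input combinations, 43 give t8 = 0 and 21 give t8 = 1.

43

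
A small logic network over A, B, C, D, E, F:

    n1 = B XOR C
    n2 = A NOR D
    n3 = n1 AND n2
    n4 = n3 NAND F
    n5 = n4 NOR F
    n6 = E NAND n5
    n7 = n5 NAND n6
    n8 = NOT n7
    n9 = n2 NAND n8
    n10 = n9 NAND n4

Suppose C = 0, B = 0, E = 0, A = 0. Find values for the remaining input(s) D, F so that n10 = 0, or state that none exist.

D=1 F=1

n10 = n9 NAND n4 must be 0, so both n9 = 1 and n4 = 1.
n9 = n2 NAND n8 must be 1, so at least one of n2, n8 is 0.
Check with C = 0, B = 0, E = 0, A = 0 and D=1, F=1:
n1 = B XOR C = 0 XOR 0 = 0
n2 = A NOR D = 0 NOR 1 = 0
n3 = n1 AND n2 = 0 AND 0 = 0
n4 = n3 NAND F = 0 NAND 1 = 1
n5 = n4 NOR F = 1 NOR 1 = 0
n6 = E NAND n5 = 0 NAND 0 = 1
n7 = n5 NAND n6 = 0 NAND 1 = 1
n8 = NOT n7 = NOT 1 = 0
n9 = n2 NAND n8 = 0 NAND 0 = 1
n10 = n9 NAND n4 = 1 NAND 1 = 0
So n10 = 0.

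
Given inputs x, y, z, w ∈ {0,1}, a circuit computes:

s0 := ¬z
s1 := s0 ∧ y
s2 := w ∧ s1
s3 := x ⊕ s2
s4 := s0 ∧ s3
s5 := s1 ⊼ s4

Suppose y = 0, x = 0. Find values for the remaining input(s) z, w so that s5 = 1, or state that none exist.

s5 = s1 ⊼ s4 must be 1, so at least one of s1, s4 is 0.
Check with y = 0, x = 0 and z=1, w=0:
s0 = ¬z = ¬1 = 0
s1 = s0 ∧ y = 0 ∧ 0 = 0
s2 = w ∧ s1 = 0 ∧ 0 = 0
s3 = x ⊕ s2 = 0 ⊕ 0 = 0
s4 = s0 ∧ s3 = 0 ∧ 0 = 0
s5 = s1 ⊼ s4 = 0 ⊼ 0 = 1
So s5 = 1.

z=1 w=0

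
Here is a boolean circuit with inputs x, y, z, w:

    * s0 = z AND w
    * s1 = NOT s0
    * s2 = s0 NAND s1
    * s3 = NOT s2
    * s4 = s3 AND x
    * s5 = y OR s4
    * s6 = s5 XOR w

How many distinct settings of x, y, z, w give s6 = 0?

s6 = s5 XOR w must be 0, so s5 and w are equal.
Enumerating the 16 input combinations, 8 give s6 = 0 and 8 give s6 = 1.

8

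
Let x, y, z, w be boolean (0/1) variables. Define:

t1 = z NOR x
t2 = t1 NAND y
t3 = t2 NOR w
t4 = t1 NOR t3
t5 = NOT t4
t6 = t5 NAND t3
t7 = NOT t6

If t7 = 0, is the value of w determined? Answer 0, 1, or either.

Both values of w occur among assignments with t7 = 0:
  w=0: x=0, y=0, z=0, w=0
  w=1: x=0, y=0, z=0, w=1

either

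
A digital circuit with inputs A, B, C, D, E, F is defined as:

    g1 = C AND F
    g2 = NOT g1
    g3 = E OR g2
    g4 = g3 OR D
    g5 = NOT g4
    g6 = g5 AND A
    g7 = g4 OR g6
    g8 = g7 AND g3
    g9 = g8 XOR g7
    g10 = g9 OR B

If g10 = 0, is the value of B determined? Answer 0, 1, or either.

0

g10 = g9 OR B must be 0, so both g9 = 0 and B = 0.
g9 = g8 XOR g7 must be 0, so g8 and g7 are equal.
Every assignment with g10 = 0 has B = 0; there are 29 such assignment(s).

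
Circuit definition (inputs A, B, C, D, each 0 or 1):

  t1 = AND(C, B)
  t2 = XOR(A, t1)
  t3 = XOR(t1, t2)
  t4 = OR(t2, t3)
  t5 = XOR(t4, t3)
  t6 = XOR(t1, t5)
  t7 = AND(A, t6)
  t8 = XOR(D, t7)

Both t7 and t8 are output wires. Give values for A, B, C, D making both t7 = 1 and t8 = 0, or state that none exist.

A=1, B=1, C=1, D=1

Check with A=1, B=1, C=1, D=1:
t1 = AND(C, B) = AND(1, 1) = 1
t2 = XOR(A, t1) = XOR(1, 1) = 0
t3 = XOR(t1, t2) = XOR(1, 0) = 1
t4 = OR(t2, t3) = OR(0, 1) = 1
t5 = XOR(t4, t3) = XOR(1, 1) = 0
t6 = XOR(t1, t5) = XOR(1, 0) = 1
t7 = AND(A, t6) = AND(1, 1) = 1
t8 = XOR(D, t7) = XOR(1, 1) = 0
So t7 = 1 and t8 = 0.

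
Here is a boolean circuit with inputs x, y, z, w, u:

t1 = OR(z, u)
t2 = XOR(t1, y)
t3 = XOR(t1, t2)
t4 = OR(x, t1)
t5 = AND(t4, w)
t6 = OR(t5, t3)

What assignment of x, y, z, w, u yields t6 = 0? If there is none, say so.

x=0 y=0 z=1 w=0 u=0

Check with x=0 y=0 z=1 w=0 u=0:
t1 = OR(z, u) = OR(1, 0) = 1
t2 = XOR(t1, y) = XOR(1, 0) = 1
t3 = XOR(t1, t2) = XOR(1, 1) = 0
t4 = OR(x, t1) = OR(0, 1) = 1
t5 = AND(t4, w) = AND(1, 0) = 0
t6 = OR(t5, t3) = OR(0, 0) = 0
So t6 = 0 as required.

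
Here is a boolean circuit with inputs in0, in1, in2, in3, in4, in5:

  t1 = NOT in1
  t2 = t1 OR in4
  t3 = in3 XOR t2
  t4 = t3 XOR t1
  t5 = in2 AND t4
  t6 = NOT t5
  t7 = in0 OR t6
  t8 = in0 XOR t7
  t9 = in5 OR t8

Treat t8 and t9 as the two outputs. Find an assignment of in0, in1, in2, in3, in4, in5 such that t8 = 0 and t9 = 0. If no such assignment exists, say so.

Check with in0=1, in1=0, in2=0, in3=0, in4=0, in5=0:
t1 = NOT in1 = NOT 0 = 1
t2 = t1 OR in4 = 1 OR 0 = 1
t3 = in3 XOR t2 = 0 XOR 1 = 1
t4 = t3 XOR t1 = 1 XOR 1 = 0
t5 = in2 AND t4 = 0 AND 0 = 0
t6 = NOT t5 = NOT 0 = 1
t7 = in0 OR t6 = 1 OR 1 = 1
t8 = in0 XOR t7 = 1 XOR 1 = 0
t9 = in5 OR t8 = 0 OR 0 = 0
So t8 = 0 and t9 = 0.

in0=1, in1=0, in2=0, in3=0, in4=0, in5=0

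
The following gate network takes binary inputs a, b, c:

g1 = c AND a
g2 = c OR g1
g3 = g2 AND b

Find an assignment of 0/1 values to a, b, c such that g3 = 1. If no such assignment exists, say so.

Check with a=0, b=1, c=1:
g1 = c AND a = 1 AND 0 = 0
g2 = c OR g1 = 1 OR 0 = 1
g3 = g2 AND b = 1 AND 1 = 1
So g3 = 1 as required.

a=0, b=1, c=1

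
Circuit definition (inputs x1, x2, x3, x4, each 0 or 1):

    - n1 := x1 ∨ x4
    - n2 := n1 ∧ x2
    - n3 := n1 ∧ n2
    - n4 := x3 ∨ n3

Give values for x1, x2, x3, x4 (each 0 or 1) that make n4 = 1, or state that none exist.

Check with x1=0 x2=0 x3=1 x4=1:
n1 = x1 ∨ x4 = 0 ∨ 1 = 1
n2 = n1 ∧ x2 = 1 ∧ 0 = 0
n3 = n1 ∧ n2 = 1 ∧ 0 = 0
n4 = x3 ∨ n3 = 1 ∨ 0 = 1
So n4 = 1 as required.

x1=0 x2=0 x3=1 x4=1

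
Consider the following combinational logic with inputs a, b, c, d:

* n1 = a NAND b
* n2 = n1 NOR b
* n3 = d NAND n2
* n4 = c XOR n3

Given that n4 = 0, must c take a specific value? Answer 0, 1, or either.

1

n4 = c XOR n3 must be 0, so c and n3 are equal.
Every assignment with n4 = 0 has c = 1; there are 8 such assignment(s).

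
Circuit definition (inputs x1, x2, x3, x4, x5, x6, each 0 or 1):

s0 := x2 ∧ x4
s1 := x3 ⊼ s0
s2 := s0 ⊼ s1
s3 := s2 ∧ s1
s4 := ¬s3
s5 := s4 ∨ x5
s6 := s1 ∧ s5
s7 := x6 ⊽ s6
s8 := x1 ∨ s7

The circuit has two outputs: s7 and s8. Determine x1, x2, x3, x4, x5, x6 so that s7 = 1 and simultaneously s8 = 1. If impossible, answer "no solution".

x1=0, x2=1, x3=1, x4=0, x5=0, x6=0

Check with x1=0, x2=1, x3=1, x4=0, x5=0, x6=0:
s0 = x2 ∧ x4 = 1 ∧ 0 = 0
s1 = x3 ⊼ s0 = 1 ⊼ 0 = 1
s2 = s0 ⊼ s1 = 0 ⊼ 1 = 1
s3 = s2 ∧ s1 = 1 ∧ 1 = 1
s4 = ¬s3 = ¬1 = 0
s5 = s4 ∨ x5 = 0 ∨ 0 = 0
s6 = s1 ∧ s5 = 1 ∧ 0 = 0
s7 = x6 ⊽ s6 = 0 ⊽ 0 = 1
s8 = x1 ∨ s7 = 0 ∨ 1 = 1
So s7 = 1 and s8 = 1.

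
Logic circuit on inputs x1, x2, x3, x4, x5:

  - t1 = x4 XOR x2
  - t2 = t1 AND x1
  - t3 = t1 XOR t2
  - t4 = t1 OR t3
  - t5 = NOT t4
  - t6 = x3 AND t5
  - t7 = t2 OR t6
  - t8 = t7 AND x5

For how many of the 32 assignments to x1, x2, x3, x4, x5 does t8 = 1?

t8 = t7 AND x5 must be 1, so both t7 = 1 and x5 = 1.
Enumerating the 32 input combinations, 8 give t8 = 1 and 24 give t8 = 0.

8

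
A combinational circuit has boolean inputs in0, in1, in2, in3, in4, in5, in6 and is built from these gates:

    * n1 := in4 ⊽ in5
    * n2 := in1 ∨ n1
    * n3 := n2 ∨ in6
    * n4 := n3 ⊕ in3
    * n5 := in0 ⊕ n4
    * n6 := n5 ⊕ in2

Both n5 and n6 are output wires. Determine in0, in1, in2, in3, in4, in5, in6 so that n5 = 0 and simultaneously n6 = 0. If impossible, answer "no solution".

Check with in0=1, in1=0, in2=0, in3=0, in4=1, in5=0, in6=1:
n1 = in4 ⊽ in5 = 1 ⊽ 0 = 0
n2 = in1 ∨ n1 = 0 ∨ 0 = 0
n3 = n2 ∨ in6 = 0 ∨ 1 = 1
n4 = n3 ⊕ in3 = 1 ⊕ 0 = 1
n5 = in0 ⊕ n4 = 1 ⊕ 1 = 0
n6 = n5 ⊕ in2 = 0 ⊕ 0 = 0
So n5 = 0 and n6 = 0.

in0=1, in1=0, in2=0, in3=0, in4=1, in5=0, in6=1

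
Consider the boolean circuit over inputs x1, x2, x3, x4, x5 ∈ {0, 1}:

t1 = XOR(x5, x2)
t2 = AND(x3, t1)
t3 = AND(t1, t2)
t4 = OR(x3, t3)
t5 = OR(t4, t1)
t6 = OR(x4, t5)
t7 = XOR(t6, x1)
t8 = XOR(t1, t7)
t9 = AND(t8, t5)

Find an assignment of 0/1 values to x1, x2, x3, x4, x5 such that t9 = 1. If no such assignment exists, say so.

t9 = AND(t8, t5) must be 1, so both t8 = 1 and t5 = 1.
t8 = XOR(t1, t7) must be 1, so t1 and t7 differ.
Check with x1=0, x2=1, x3=1, x4=0, x5=1:
t1 = XOR(x5, x2) = XOR(1, 1) = 0
t2 = AND(x3, t1) = AND(1, 0) = 0
t3 = AND(t1, t2) = AND(0, 0) = 0
t4 = OR(x3, t3) = OR(1, 0) = 1
t5 = OR(t4, t1) = OR(1, 0) = 1
t6 = OR(x4, t5) = OR(0, 1) = 1
t7 = XOR(t6, x1) = XOR(1, 0) = 1
t8 = XOR(t1, t7) = XOR(0, 1) = 1
t9 = AND(t8, t5) = AND(1, 1) = 1
So t9 = 1 as required.

x1=0, x2=1, x3=1, x4=0, x5=1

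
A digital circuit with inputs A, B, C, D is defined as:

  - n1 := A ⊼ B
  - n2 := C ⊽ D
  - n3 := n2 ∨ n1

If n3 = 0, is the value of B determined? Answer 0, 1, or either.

n3 = n2 ∨ n1 must be 0, so both n2 = 0 and n1 = 0.
Every assignment with n3 = 0 has B = 1; there are 3 such assignment(s).
  A=1, B=1, C=0, D=1
  A=1, B=1, C=1, D=0
  A=1, B=1, C=1, D=1

1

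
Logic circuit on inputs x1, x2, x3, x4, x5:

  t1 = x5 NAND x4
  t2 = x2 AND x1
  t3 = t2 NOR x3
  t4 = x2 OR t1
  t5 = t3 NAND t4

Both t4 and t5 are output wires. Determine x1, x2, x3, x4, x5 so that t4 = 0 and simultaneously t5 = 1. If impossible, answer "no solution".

Check with x1=0, x2=0, x3=0, x4=1, x5=1:
t1 = x5 NAND x4 = 1 NAND 1 = 0
t2 = x2 AND x1 = 0 AND 0 = 0
t3 = t2 NOR x3 = 0 NOR 0 = 1
t4 = x2 OR t1 = 0 OR 0 = 0
t5 = t3 NAND t4 = 1 NAND 0 = 1
So t4 = 0 and t5 = 1.

x1=0, x2=0, x3=0, x4=1, x5=1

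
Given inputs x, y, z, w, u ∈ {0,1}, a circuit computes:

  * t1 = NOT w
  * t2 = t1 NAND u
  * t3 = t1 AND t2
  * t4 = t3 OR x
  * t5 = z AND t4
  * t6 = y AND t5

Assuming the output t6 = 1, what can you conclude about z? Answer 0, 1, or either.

1

t6 = y AND t5 must be 1, so both y = 1 and t5 = 1.
t5 = z AND t4 must be 1, so both z = 1 and t4 = 1.
Every assignment with t6 = 1 has z = 1; there are 5 such assignment(s).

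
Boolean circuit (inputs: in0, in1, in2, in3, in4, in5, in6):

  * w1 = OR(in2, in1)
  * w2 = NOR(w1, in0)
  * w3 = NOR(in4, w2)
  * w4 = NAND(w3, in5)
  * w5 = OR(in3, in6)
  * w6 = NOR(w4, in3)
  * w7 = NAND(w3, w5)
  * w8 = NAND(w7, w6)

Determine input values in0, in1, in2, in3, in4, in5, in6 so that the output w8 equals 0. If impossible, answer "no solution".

in0=0, in1=1, in2=1, in3=0, in4=0, in5=1, in6=0

w8 = NAND(w7, w6) must be 0, so both w7 = 1 and w6 = 1.
Check with in0=0, in1=1, in2=1, in3=0, in4=0, in5=1, in6=0:
w1 = OR(in2, in1) = OR(1, 1) = 1
w2 = NOR(w1, in0) = NOR(1, 0) = 0
w3 = NOR(in4, w2) = NOR(0, 0) = 1
w4 = NAND(w3, in5) = NAND(1, 1) = 0
w5 = OR(in3, in6) = OR(0, 0) = 0
w6 = NOR(w4, in3) = NOR(0, 0) = 1
w7 = NAND(w3, w5) = NAND(1, 0) = 1
w8 = NAND(w7, w6) = NAND(1, 1) = 0
So w8 = 0 as required.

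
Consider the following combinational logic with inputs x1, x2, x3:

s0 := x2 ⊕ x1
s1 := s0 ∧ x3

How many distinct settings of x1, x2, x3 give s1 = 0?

6

s1 = s0 ∧ x3 must be 0, so at least one of s0, x3 is 0.
Satisfying assignments:
  x1=0, x2=0, x3=0
  x1=0, x2=0, x3=1
  x1=0, x2=1, x3=0
  x1=1, x2=0, x3=0
  x1=1, x2=1, x3=0
  x1=1, x2=1, x3=1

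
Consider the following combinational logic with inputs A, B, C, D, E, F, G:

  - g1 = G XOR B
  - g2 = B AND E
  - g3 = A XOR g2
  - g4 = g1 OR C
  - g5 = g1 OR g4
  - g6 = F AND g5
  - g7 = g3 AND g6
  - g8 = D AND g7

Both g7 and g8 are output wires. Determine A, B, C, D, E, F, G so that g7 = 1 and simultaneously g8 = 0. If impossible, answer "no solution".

Check with A=1, B=1, C=0, D=0, E=0, F=1, G=0:
g1 = G XOR B = 0 XOR 1 = 1
g2 = B AND E = 1 AND 0 = 0
g3 = A XOR g2 = 1 XOR 0 = 1
g4 = g1 OR C = 1 OR 0 = 1
g5 = g1 OR g4 = 1 OR 1 = 1
g6 = F AND g5 = 1 AND 1 = 1
g7 = g3 AND g6 = 1 AND 1 = 1
g8 = D AND g7 = 0 AND 1 = 0
So g7 = 1 and g8 = 0.

A=1, B=1, C=0, D=0, E=0, F=1, G=0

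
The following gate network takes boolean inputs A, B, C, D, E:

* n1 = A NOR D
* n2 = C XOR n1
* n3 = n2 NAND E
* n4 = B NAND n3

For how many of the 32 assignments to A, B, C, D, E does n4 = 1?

n4 = B NAND n3 must be 1, so at least one of B, n3 is 0.
Enumerating the 32 input combinations, 20 give n4 = 1 and 12 give n4 = 0.

20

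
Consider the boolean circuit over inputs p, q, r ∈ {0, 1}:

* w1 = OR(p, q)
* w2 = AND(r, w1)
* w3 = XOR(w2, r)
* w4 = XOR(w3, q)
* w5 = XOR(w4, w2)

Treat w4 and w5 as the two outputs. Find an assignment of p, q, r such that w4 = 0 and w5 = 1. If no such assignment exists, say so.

p=1, q=0, r=1

Check with p=1, q=0, r=1:
w1 = OR(p, q) = OR(1, 0) = 1
w2 = AND(r, w1) = AND(1, 1) = 1
w3 = XOR(w2, r) = XOR(1, 1) = 0
w4 = XOR(w3, q) = XOR(0, 0) = 0
w5 = XOR(w4, w2) = XOR(0, 1) = 1
So w4 = 0 and w5 = 1.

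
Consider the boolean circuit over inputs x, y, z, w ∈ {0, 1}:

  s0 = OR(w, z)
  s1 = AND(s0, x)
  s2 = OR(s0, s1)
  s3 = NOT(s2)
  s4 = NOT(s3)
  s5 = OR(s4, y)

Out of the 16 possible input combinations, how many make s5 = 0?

s5 = OR(s4, y) must be 0, so both s4 = 0 and y = 0.
s4 = NOT(s3) must be 0, so s3 = 1.
Satisfying assignments:
  x=0, y=0, z=0, w=0
  x=1, y=0, z=0, w=0

2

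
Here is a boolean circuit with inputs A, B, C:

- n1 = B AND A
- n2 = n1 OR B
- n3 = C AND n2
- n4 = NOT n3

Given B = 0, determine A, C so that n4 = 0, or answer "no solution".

no solution exists

With B = 0 fixed, none of the 4 settings of A, C give n4 = 0.
For example, with A=1, C=0:
n1 = B AND A = 0 AND 1 = 0
n2 = n1 OR B = 0 OR 0 = 0
n3 = C AND n2 = 0 AND 0 = 0
n4 = NOT n3 = NOT 0 = 1
giving n4 = 1 ≠ 0.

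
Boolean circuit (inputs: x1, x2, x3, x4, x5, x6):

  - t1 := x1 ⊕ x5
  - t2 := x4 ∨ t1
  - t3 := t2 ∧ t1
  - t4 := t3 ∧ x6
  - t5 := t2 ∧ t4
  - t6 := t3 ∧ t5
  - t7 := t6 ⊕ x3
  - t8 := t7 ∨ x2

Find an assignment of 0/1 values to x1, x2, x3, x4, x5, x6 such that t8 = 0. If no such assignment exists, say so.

x1=1, x2=0, x3=0, x4=0, x5=1, x6=0

t8 = t7 ∨ x2 must be 0, so both t7 = 0 and x2 = 0.
Check with x1=1, x2=0, x3=0, x4=0, x5=1, x6=0:
t1 = x1 ⊕ x5 = 1 ⊕ 1 = 0
t2 = x4 ∨ t1 = 0 ∨ 0 = 0
t3 = t2 ∧ t1 = 0 ∧ 0 = 0
t4 = t3 ∧ x6 = 0 ∧ 0 = 0
t5 = t2 ∧ t4 = 0 ∧ 0 = 0
t6 = t3 ∧ t5 = 0 ∧ 0 = 0
t7 = t6 ⊕ x3 = 0 ⊕ 0 = 0
t8 = t7 ∨ x2 = 0 ∨ 0 = 0
So t8 = 0 as required.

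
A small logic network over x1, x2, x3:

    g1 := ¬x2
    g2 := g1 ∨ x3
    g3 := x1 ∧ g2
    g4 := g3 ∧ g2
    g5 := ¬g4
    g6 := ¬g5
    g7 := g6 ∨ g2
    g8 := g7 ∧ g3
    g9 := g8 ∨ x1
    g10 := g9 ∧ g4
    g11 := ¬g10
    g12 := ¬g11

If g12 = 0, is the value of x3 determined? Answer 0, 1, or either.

either

Both values of x3 occur among assignments with g12 = 0:
  x3=0: x1=0, x2=0, x3=0
  x3=1: x1=0, x2=0, x3=1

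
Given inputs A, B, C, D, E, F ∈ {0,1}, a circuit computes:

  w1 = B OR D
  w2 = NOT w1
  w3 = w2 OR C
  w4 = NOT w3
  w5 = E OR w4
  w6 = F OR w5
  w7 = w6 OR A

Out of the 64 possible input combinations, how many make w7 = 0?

5

w7 = w6 OR A must be 0, so both w6 = 0 and A = 0.
w6 = F OR w5 must be 0, so both F = 0 and w5 = 0.
w5 = E OR w4 must be 0, so both E = 0 and w4 = 0.
Enumerating the 64 input combinations, 5 give w7 = 0 and 59 give w7 = 1.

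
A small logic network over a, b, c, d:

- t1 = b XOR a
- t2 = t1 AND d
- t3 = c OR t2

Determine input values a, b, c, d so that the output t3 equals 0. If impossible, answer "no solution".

t3 = c OR t2 must be 0, so both c = 0 and t2 = 0.
t2 = t1 AND d must be 0, so at least one of t1, d is 0.
Check with a=1, b=1, c=0, d=0:
t1 = b XOR a = 1 XOR 1 = 0
t2 = t1 AND d = 0 AND 0 = 0
t3 = c OR t2 = 0 OR 0 = 0
So t3 = 0 as required.

a=1, b=1, c=0, d=0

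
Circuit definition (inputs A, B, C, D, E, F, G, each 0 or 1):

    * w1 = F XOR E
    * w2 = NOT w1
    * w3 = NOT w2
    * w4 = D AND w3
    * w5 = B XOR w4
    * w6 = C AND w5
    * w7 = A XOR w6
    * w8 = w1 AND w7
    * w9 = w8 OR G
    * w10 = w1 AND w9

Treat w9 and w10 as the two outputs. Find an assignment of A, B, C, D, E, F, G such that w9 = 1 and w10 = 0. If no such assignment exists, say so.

Check with A=0, B=1, C=1, D=0, E=0, F=0, G=1:
w1 = F XOR E = 0 XOR 0 = 0
w2 = NOT w1 = NOT 0 = 1
w3 = NOT w2 = NOT 1 = 0
w4 = D AND w3 = 0 AND 0 = 0
w5 = B XOR w4 = 1 XOR 0 = 1
w6 = C AND w5 = 1 AND 1 = 1
w7 = A XOR w6 = 0 XOR 1 = 1
w8 = w1 AND w7 = 0 AND 1 = 0
w9 = w8 OR G = 0 OR 1 = 1
w10 = w1 AND w9 = 0 AND 1 = 0
So w9 = 1 and w10 = 0.

A=0, B=1, C=1, D=0, E=0, F=0, G=1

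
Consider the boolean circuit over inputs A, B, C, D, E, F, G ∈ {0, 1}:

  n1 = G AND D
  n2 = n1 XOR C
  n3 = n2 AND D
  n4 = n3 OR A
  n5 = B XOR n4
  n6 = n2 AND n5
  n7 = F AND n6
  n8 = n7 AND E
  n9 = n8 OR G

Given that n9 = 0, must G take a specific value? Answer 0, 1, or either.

0

n9 = n8 OR G must be 0, so both n8 = 0 and G = 0.
n8 = n7 AND E must be 0, so at least one of n7, E is 0.
Every assignment with n9 = 0 has G = 0; there are 60 such assignment(s).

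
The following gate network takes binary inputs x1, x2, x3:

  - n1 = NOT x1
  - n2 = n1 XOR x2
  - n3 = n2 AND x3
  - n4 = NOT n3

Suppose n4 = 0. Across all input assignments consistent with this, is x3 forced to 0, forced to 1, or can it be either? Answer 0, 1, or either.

n4 = NOT n3 must be 0, so n3 = 1.
Every assignment with n4 = 0 has x3 = 1; there are 2 such assignment(s).
  x1=0, x2=0, x3=1
  x1=1, x2=1, x3=1

1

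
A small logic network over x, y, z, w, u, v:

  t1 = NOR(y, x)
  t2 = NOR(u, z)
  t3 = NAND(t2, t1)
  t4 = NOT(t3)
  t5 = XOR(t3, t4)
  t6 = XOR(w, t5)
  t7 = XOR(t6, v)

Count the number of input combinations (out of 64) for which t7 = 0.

32

t7 = XOR(t6, v) must be 0, so t6 and v are equal.
Enumerating the 64 input combinations, 32 give t7 = 0 and 32 give t7 = 1.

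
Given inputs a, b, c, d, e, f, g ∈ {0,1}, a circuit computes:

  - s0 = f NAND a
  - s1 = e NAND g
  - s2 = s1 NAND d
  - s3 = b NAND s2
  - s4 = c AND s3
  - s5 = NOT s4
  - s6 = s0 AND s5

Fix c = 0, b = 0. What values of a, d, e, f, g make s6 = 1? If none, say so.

a=0, d=1, e=0, f=1, g=1

Check with c = 0, b = 0 and a=0, d=1, e=0, f=1, g=1:
s0 = f NAND a = 1 NAND 0 = 1
s1 = e NAND g = 0 NAND 1 = 1
s2 = s1 NAND d = 1 NAND 1 = 0
s3 = b NAND s2 = 0 NAND 0 = 1
s4 = c AND s3 = 0 AND 1 = 0
s5 = NOT s4 = NOT 0 = 1
s6 = s0 AND s5 = 1 AND 1 = 1
So s6 = 1.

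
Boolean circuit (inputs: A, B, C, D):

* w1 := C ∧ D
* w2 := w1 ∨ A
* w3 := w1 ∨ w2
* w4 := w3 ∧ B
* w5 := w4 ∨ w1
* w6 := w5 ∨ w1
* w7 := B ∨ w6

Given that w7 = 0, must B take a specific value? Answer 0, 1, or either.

w7 = B ∨ w6 must be 0, so both B = 0 and w6 = 0.
w6 = w5 ∨ w1 must be 0, so both w5 = 0 and w1 = 0.
w5 = w4 ∨ w1 must be 0, so both w4 = 0 and w1 = 0.
Every assignment with w7 = 0 has B = 0; there are 6 such assignment(s).

0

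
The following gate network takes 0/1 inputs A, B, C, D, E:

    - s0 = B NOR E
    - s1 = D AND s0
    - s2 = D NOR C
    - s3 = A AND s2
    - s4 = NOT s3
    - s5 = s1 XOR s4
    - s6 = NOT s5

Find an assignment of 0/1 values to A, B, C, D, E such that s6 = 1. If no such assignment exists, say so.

s6 = NOT s5 must be 1, so s5 = 0.
Check with A=1, B=1, C=0, D=0, E=1:
s0 = B NOR E = 1 NOR 1 = 0
s1 = D AND s0 = 0 AND 0 = 0
s2 = D NOR C = 0 NOR 0 = 1
s3 = A AND s2 = 1 AND 1 = 1
s4 = NOT s3 = NOT 1 = 0
s5 = s1 XOR s4 = 0 XOR 0 = 0
s6 = NOT s5 = NOT 0 = 1
So s6 = 1 as required.

A=1, B=1, C=0, D=0, E=1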